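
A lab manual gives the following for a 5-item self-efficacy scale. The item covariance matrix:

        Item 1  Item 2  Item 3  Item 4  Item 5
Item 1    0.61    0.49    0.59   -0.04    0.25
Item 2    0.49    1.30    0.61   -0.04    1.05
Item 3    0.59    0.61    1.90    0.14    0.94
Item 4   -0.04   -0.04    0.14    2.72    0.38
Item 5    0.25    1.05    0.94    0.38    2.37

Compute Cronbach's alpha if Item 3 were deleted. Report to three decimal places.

Remaining items: Item 1, Item 2, Item 4, Item 5 (k = 4).
Σσ²ᵢ = 0.61 + 1.30 + 2.72 + 2.37 = 7.00
σ²_total = 7.00 + 2 × 2.09 = 11.18
α (item deleted) = (4/3)·(1 − 7.00/11.18) = 0.499

α = 0.499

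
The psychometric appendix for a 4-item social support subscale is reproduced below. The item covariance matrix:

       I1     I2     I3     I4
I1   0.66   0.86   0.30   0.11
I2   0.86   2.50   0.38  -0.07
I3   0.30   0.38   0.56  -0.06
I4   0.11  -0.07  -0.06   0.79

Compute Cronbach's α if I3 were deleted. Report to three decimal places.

α = 0.470

Remaining items: I1, I2, I4 (k = 3).
ΣVar(i) = 0.66 + 2.50 + 0.79 = 3.95
σ²_total = 3.95 + 2 × 0.90 = 5.75
α (item deleted) = (3/2)·(1 − 3.95/5.75) = 0.470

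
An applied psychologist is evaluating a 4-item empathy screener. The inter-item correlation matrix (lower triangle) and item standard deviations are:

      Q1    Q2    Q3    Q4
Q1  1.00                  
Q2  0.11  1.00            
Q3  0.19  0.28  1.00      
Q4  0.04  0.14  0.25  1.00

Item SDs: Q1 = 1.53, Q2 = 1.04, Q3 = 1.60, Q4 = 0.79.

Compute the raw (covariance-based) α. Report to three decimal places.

α = 0.432

Σσ²ᵢ = 1.53² + 1.04² + 1.60² + 0.79² = 6.6066
Covariances σ_ij = r_ij · s_i · s_j:
  σ(Q1,Q2) = 0.11 × 1.53 × 1.04 = 0.1750
  σ(Q1,Q3) = 0.19 × 1.53 × 1.60 = 0.4651
  σ(Q1,Q4) = 0.04 × 1.53 × 0.79 = 0.0483
  σ(Q2,Q3) = 0.28 × 1.04 × 1.60 = 0.4659
  σ(Q2,Q4) = 0.14 × 1.04 × 0.79 = 0.1150
  σ(Q3,Q4) = 0.25 × 1.60 × 0.79 = 0.3160
σ²_T = Σσ²ᵢ + 2·Σσ_ij = 6.6066 + 2 × 1.5853 = 9.7772
α = (4/3)·(1 − 6.6066/9.7772) = 0.432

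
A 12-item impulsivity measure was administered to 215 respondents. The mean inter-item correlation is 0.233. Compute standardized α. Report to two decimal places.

standardized α = 0.78

Standardized α = k·r̄ / (1 + (k−1)·r̄) = 12 × 0.233 / (1 + 11 × 0.233)
  = 2.7960 / 3.5630 = 0.78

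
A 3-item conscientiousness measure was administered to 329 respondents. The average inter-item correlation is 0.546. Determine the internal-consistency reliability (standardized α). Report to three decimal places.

Standardized α = k·r̄ / (1 + (k−1)·r̄) = 3 × 0.546 / (1 + 2 × 0.546)
  = 1.6380 / 2.0920 = 0.783

α = 0.783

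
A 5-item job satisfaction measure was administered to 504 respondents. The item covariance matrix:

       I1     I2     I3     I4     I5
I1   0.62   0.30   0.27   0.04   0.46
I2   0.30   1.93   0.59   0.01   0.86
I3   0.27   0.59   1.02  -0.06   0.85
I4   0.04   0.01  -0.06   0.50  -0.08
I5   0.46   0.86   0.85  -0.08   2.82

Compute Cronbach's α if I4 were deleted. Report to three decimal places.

Cronbach's α = 0.680

Remaining items: I1, I2, I3, I5 (k = 4).
sum of item variances = 0.62 + 1.93 + 1.02 + 2.82 = 6.39
total variance = 6.39 + 2 × 3.33 = 13.05
α (item deleted) = (4/3)·(1 − 6.39/13.05) = 0.680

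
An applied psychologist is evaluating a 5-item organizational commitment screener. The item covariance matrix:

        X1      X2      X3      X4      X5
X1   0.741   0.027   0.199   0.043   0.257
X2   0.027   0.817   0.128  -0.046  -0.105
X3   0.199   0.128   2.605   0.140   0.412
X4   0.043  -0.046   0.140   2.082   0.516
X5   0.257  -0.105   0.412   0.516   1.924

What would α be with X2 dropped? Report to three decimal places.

α = 0.398

Remaining items: X1, X3, X4, X5 (k = 4).
Σσᵢ² = 0.741 + 2.605 + 2.082 + 1.924 = 7.352
total variance = 7.352 + 2 × 1.567 = 10.486
α (item deleted) = (4/3)·(1 − 7.352/10.486) = 0.398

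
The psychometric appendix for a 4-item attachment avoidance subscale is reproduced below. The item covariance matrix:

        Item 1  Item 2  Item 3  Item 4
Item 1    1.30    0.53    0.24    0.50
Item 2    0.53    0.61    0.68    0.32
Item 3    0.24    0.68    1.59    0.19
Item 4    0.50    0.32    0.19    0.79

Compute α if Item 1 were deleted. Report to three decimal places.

α = 0.665

Remaining items: Item 2, Item 3, Item 4 (k = 3).
Σσᵢ² = 0.61 + 1.59 + 0.79 = 2.99
σ²_T = 2.99 + 2 × 1.19 = 5.37
α (item deleted) = (3/2)·(1 − 2.99/5.37) = 0.665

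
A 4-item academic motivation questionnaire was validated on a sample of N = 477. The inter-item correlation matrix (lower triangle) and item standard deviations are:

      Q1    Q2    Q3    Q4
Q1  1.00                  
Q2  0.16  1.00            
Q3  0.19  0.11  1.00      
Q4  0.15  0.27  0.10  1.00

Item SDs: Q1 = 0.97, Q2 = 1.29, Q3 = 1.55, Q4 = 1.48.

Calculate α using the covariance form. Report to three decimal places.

Σσ²ᵢ = 0.97² + 1.29² + 1.55² + 1.48² = 7.1979
Covariances σ_ij = r_ij · s_i · s_j:
  σ(Q1,Q2) = 0.16 × 0.97 × 1.29 = 0.2002
  σ(Q1,Q3) = 0.19 × 0.97 × 1.55 = 0.2857
  σ(Q1,Q4) = 0.15 × 0.97 × 1.48 = 0.2153
  σ(Q2,Q3) = 0.11 × 1.29 × 1.55 = 0.2199
  σ(Q2,Q4) = 0.27 × 1.29 × 1.48 = 0.5155
  σ(Q3,Q4) = 0.10 × 1.55 × 1.48 = 0.2294
σ²_T = Σσ²ᵢ + 2·Σσ_ij = 7.1979 + 2 × 1.6660 = 10.5299
α = (4/3)·(1 − 7.1979/10.5299) = 0.422

α = 0.422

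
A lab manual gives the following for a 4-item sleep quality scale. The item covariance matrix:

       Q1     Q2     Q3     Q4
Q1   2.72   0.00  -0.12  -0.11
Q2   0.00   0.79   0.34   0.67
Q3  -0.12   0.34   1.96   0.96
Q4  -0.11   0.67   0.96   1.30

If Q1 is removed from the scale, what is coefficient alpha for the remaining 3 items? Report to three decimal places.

α = 0.740

Remaining items: Q2, Q3, Q4 (k = 3).
Σσ²ᵢ = 0.79 + 1.96 + 1.30 = 4.05
Var(T) = 4.05 + 2 × 1.97 = 7.99
α (item deleted) = (3/2)·(1 − 4.05/7.99) = 0.740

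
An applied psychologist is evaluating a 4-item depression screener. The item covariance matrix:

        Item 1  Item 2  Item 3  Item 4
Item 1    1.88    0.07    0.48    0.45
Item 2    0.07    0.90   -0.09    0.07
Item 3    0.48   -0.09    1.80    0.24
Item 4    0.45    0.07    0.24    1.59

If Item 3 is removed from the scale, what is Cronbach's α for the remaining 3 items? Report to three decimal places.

Remaining items: Item 1, Item 2, Item 4 (k = 3).
sum of item variances = 1.88 + 0.90 + 1.59 = 4.37
total variance = 4.37 + 2 × 0.59 = 5.55
α (item deleted) = (3/2)·(1 − 4.37/5.55) = 0.319

Cronbach's α = 0.319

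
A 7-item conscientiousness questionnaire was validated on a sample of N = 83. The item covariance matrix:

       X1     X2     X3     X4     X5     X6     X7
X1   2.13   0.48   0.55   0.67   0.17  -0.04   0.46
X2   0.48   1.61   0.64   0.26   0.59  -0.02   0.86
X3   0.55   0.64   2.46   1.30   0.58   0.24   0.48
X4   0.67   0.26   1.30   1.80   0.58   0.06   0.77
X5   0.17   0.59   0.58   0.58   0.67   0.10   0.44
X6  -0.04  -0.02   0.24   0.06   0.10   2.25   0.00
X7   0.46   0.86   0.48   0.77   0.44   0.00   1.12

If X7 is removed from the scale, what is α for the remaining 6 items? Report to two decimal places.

α = 0.64

Remaining items: X1, X2, X3, X4, X5, X6 (k = 6).
ΣVar(i) = 2.13 + 1.61 + 2.46 + 1.80 + 0.67 + 2.25 = 10.92
Var(T) = 10.92 + 2 × 6.16 = 23.24
α (item deleted) = (6/5)·(1 − 10.92/23.24) = 0.64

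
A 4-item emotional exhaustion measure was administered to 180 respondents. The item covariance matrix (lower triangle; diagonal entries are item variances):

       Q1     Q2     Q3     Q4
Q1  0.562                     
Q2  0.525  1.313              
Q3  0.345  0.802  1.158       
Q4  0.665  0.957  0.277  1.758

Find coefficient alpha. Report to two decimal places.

α = 0.80

Σσ²ᵢ = 0.562 + 1.313 + 1.158 + 1.758 = 4.791
Sum of the distinct covariances = 3.571
total variance = 4.791 + 2 × 3.571 = 11.933
α = (k/(k−1))·(1 − Σσ²ᵢ/total variance) = (4/3)·(1 − 4.791/11.933) = 0.80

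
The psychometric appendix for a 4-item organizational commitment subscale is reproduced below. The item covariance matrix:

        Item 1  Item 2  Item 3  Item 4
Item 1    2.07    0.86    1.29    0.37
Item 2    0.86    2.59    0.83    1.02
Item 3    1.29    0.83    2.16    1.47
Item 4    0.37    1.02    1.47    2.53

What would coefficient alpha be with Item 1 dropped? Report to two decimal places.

coefficient alpha = 0.72

Remaining items: Item 2, Item 3, Item 4 (k = 3).
sum of item variances = 2.59 + 2.16 + 2.53 = 7.28
σ²_total = 7.28 + 2 × 3.32 = 13.92
α (item deleted) = (3/2)·(1 − 7.28/13.92) = 0.72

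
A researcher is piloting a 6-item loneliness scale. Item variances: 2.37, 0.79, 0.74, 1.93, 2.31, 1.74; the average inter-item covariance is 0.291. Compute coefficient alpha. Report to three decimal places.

sum of item variances = 2.37 + 0.79 + 0.74 + 1.93 + 2.31 + 1.74 = 9.88
Sum of the 15 distinct covariances = 15 × 0.291 = 4.365
Var(T) = sum of item variances + 2·Σcov = 9.88 + 2 × 4.365 = 18.610
α = (6/5)·(1 − 9.88/18.610) = 0.563

α = 0.563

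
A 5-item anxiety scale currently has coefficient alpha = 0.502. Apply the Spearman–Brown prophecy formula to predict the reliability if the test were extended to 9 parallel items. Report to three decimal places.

Length factor m = 9/5 = 1.8000
α' = m·α / (1 + (m−1)·α)
   = 9/5 × 0.502 / (1 + (9/5 − 1) × 0.502)
   = 0.9036 / 1.4016 = 0.645

predicted reliability = 0.645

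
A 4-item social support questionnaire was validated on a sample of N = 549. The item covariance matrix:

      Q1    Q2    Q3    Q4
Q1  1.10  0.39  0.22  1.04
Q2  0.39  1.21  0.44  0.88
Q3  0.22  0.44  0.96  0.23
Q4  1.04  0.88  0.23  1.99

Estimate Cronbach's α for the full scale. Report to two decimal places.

α = 0.73

sum of item variances = 1.10 + 1.21 + 0.96 + 1.99 = 5.26
Σ_{i<j} σ_ij = 3.20
σ²_total = 5.26 + 2 × 3.20 = 11.66
α = (k/(k−1))·(1 − sum of item variances/σ²_total) = (4/3)·(1 − 5.26/11.66) = 0.73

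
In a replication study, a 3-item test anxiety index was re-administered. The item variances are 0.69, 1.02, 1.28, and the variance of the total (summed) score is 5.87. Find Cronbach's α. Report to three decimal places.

α = 0.736

sum of item variances = 0.69 + 1.02 + 1.28 = 2.99
α = (k/(k−1))·(1 − sum of item variances/Var(T)) = (3/2)·(1 − 2.99/5.87) = 0.736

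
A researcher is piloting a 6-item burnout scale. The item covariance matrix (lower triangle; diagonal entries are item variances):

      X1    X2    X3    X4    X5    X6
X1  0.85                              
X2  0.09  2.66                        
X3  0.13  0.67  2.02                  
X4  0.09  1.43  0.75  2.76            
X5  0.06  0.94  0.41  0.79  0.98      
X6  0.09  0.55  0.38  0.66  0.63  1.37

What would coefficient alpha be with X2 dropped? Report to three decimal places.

coefficient alpha = 0.625

Remaining items: X1, X3, X4, X5, X6 (k = 5).
Σσ²ᵢ = 0.85 + 2.02 + 2.76 + 0.98 + 1.37 = 7.98
σ²_T = 7.98 + 2 × 3.99 = 15.96
α (item deleted) = (5/4)·(1 − 7.98/15.96) = 0.625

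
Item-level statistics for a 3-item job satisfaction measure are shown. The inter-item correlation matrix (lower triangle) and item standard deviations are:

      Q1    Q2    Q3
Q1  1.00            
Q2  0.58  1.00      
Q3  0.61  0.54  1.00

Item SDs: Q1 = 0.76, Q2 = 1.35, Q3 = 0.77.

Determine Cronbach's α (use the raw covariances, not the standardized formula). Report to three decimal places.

α = 0.754

Σσ²ᵢ = 0.76² + 1.35² + 0.77² = 2.9930
Covariances σ_ij = r_ij · s_i · s_j:
  σ(Q1,Q2) = 0.58 × 0.76 × 1.35 = 0.5951
  σ(Q1,Q3) = 0.61 × 0.76 × 0.77 = 0.3570
  σ(Q2,Q3) = 0.54 × 1.35 × 0.77 = 0.5613
σ²_T = Σσ²ᵢ + 2·Σσ_ij = 2.9930 + 2 × 1.5134 = 6.0198
α = (3/2)·(1 − 2.9930/6.0198) = 0.754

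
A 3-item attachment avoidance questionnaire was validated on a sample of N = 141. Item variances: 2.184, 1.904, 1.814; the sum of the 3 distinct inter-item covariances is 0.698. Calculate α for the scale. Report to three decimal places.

α = 0.287

ΣVar(i) = 2.184 + 1.904 + 1.814 = 5.902
Sum of distinct covariances = 0.698
σ²_T = ΣVar(i) + 2·Σcov = 5.902 + 2 × 0.698 = 7.298
α = (3/2)·(1 − 5.902/7.298) = 0.287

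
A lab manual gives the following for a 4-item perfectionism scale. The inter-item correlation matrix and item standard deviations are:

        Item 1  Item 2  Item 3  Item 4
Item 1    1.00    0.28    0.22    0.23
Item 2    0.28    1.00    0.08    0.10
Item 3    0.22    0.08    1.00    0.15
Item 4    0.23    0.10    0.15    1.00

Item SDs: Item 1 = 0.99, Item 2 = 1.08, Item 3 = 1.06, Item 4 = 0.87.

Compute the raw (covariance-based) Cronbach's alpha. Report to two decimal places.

Σσ²ᵢ = 0.99² + 1.08² + 1.06² + 0.87² = 4.0270
Covariances σ_ij = r_ij · s_i · s_j:
  σ(Item 1,Item 2) = 0.28 × 0.99 × 1.08 = 0.2994
  σ(Item 1,Item 3) = 0.22 × 0.99 × 1.06 = 0.2309
  σ(Item 1,Item 4) = 0.23 × 0.99 × 0.87 = 0.1981
  σ(Item 2,Item 3) = 0.08 × 1.08 × 1.06 = 0.0916
  σ(Item 2,Item 4) = 0.10 × 1.08 × 0.87 = 0.0940
  σ(Item 3,Item 4) = 0.15 × 1.06 × 0.87 = 0.1383
σ²_T = Σσ²ᵢ + 2·Σσ_ij = 4.0270 + 2 × 1.0523 = 6.1316
α = (4/3)·(1 − 4.0270/6.1316) = 0.46

Cronbach's alpha = 0.46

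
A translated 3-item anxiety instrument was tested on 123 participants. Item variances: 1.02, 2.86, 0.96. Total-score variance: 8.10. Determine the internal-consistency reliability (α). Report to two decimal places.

α = 0.60

ΣVar(i) = 1.02 + 2.86 + 0.96 = 4.84
α = (k/(k−1))·(1 − ΣVar(i)/σ²_T) = (3/2)·(1 − 4.84/8.10) = 0.60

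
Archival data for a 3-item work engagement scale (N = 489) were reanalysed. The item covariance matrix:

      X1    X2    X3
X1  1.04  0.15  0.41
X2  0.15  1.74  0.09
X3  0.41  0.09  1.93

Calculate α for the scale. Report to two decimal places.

α = 0.32

Σσ²ᵢ = 1.04 + 1.74 + 1.93 = 4.71
Sum of the distinct covariances = 0.65
Var(T) = 4.71 + 2 × 0.65 = 6.01
α = (k/(k−1))·(1 − Σσ²ᵢ/Var(T)) = (3/2)·(1 − 4.71/6.01) = 0.32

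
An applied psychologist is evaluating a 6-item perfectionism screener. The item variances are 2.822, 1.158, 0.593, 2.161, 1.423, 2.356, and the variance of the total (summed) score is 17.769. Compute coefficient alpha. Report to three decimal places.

coefficient alpha = 0.490

sum of item variances = 2.822 + 1.158 + 0.593 + 2.161 + 1.423 + 2.356 = 10.513
α = (k/(k−1))·(1 − sum of item variances/σ²_T) = (6/5)·(1 − 10.513/17.769) = 0.490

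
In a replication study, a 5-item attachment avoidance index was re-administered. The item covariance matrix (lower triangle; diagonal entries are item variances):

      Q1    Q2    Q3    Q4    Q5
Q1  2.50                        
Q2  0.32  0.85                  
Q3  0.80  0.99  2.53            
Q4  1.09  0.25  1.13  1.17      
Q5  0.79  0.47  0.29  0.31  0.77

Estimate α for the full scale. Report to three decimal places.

Σσ²ᵢ = 2.50 + 0.85 + 2.53 + 1.17 + 0.77 = 7.82
Σ_{i<j} σ_ij = 6.44
total variance = 7.82 + 2 × 6.44 = 20.70
α = (k/(k−1))·(1 − Σσ²ᵢ/total variance) = (5/4)·(1 − 7.82/20.70) = 0.778

α = 0.778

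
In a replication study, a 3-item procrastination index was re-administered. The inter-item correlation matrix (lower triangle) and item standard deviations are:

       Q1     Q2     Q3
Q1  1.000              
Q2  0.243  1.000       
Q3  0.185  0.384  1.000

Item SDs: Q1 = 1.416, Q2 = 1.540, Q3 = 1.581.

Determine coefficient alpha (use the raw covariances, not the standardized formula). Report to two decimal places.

Σσ²ᵢ = 1.416² + 1.540² + 1.581² = 6.8762
Covariances σ_ij = r_ij · s_i · s_j:
  σ(Q1,Q2) = 0.243 × 1.416 × 1.540 = 0.5299
  σ(Q1,Q3) = 0.185 × 1.416 × 1.581 = 0.4142
  σ(Q2,Q3) = 0.384 × 1.540 × 1.581 = 0.9349
σ²_T = Σσ²ᵢ + 2·Σσ_ij = 6.8762 + 2 × 1.8790 = 10.6342
α = (3/2)·(1 − 6.8762/10.6342) = 0.53

α = 0.53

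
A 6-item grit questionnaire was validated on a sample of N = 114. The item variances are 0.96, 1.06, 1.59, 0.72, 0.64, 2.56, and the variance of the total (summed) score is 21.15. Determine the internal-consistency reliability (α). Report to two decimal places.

Σσᵢ² = 0.96 + 1.06 + 1.59 + 0.72 + 0.64 + 2.56 = 7.53
α = (k/(k−1))·(1 − Σσᵢ²/total variance) = (6/5)·(1 − 7.53/21.15) = 0.77

α = 0.77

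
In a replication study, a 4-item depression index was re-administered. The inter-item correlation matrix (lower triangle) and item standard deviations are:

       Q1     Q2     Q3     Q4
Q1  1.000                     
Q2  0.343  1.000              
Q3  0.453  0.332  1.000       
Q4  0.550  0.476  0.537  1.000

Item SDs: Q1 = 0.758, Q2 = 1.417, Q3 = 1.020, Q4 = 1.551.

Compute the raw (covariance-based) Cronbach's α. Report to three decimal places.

Σσ²ᵢ = 0.758² + 1.417² + 1.020² + 1.551² = 6.0285
Covariances σ_ij = r_ij · s_i · s_j:
  σ(Q1,Q2) = 0.343 × 0.758 × 1.417 = 0.3684
  σ(Q1,Q3) = 0.453 × 0.758 × 1.020 = 0.3502
  σ(Q1,Q4) = 0.550 × 0.758 × 1.551 = 0.6466
  σ(Q2,Q3) = 0.332 × 1.417 × 1.020 = 0.4799
  σ(Q2,Q4) = 0.476 × 1.417 × 1.551 = 1.0461
  σ(Q3,Q4) = 0.537 × 1.020 × 1.551 = 0.8495
σ²_T = Σσ²ᵢ + 2·Σσ_ij = 6.0285 + 2 × 3.7407 = 13.5099
α = (4/3)·(1 − 6.0285/13.5099) = 0.738

Cronbach's α = 0.738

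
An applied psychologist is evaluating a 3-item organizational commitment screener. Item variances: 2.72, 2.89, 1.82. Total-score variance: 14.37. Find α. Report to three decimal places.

α = 0.724

Σσ²ᵢ = 2.72 + 2.89 + 1.82 = 7.43
α = (k/(k−1))·(1 − Σσ²ᵢ/Var(T)) = (3/2)·(1 − 7.43/14.37) = 0.724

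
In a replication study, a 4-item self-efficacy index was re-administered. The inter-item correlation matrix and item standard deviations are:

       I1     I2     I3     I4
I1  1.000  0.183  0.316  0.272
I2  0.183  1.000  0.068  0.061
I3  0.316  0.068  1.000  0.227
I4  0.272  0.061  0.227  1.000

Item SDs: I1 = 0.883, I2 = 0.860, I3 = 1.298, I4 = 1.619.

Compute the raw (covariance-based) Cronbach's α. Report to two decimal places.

Σσ²ᵢ = 0.883² + 0.860² + 1.298² + 1.619² = 5.8253
Covariances σ_ij = r_ij · s_i · s_j:
  σ(I1,I2) = 0.183 × 0.883 × 0.860 = 0.1390
  σ(I1,I3) = 0.316 × 0.883 × 1.298 = 0.3622
  σ(I1,I4) = 0.272 × 0.883 × 1.619 = 0.3888
  σ(I2,I3) = 0.068 × 0.860 × 1.298 = 0.0759
  σ(I2,I4) = 0.061 × 0.860 × 1.619 = 0.0849
  σ(I3,I4) = 0.227 × 1.298 × 1.619 = 0.4770
σ²_T = Σσ²ᵢ + 2·Σσ_ij = 5.8253 + 2 × 1.5278 = 8.8809
α = (4/3)·(1 − 5.8253/8.8809) = 0.46

Cronbach's α = 0.46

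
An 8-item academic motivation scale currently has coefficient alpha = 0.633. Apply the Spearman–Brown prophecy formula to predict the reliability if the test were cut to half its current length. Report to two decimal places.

Length factor m = 1/2
α' = m·α / (1 − (1−m)·α)
   = 1/2 × 0.633 / (1 − (1 − 1/2) × 0.633)
   = 0.3165 / 0.6835 = 0.46

predicted reliability = 0.46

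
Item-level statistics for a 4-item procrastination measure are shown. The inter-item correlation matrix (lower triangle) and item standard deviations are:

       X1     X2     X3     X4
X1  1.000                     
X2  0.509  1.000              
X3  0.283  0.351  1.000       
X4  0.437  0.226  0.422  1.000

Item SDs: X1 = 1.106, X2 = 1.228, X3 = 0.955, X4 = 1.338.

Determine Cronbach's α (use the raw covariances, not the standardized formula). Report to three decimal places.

α = 0.695

Σσ²ᵢ = 1.106² + 1.228² + 0.955² + 1.338² = 5.4335
Covariances σ_ij = r_ij · s_i · s_j:
  σ(X1,X2) = 0.509 × 1.106 × 1.228 = 0.6913
  σ(X1,X3) = 0.283 × 1.106 × 0.955 = 0.2989
  σ(X1,X4) = 0.437 × 1.106 × 1.338 = 0.6467
  σ(X2,X3) = 0.351 × 1.228 × 0.955 = 0.4116
  σ(X2,X4) = 0.226 × 1.228 × 1.338 = 0.3713
  σ(X3,X4) = 0.422 × 0.955 × 1.338 = 0.5392
σ²_T = Σσ²ᵢ + 2·Σσ_ij = 5.4335 + 2 × 2.9590 = 11.3515
α = (4/3)·(1 − 5.4335/11.3515) = 0.695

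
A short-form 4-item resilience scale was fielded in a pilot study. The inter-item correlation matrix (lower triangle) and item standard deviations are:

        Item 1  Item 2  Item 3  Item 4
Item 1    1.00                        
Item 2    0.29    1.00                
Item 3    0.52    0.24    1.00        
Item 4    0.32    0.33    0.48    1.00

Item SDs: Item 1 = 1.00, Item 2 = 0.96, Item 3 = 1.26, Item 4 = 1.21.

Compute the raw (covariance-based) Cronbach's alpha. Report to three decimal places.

Σσ²ᵢ = 1.00² + 0.96² + 1.26² + 1.21² = 4.9733
Covariances σ_ij = r_ij · s_i · s_j:
  σ(Item 1,Item 2) = 0.29 × 1.00 × 0.96 = 0.2784
  σ(Item 1,Item 3) = 0.52 × 1.00 × 1.26 = 0.6552
  σ(Item 1,Item 4) = 0.32 × 1.00 × 1.21 = 0.3872
  σ(Item 2,Item 3) = 0.24 × 0.96 × 1.26 = 0.2903
  σ(Item 2,Item 4) = 0.33 × 0.96 × 1.21 = 0.3833
  σ(Item 3,Item 4) = 0.48 × 1.26 × 1.21 = 0.7318
σ²_T = Σσ²ᵢ + 2·Σσ_ij = 4.9733 + 2 × 2.7262 = 10.4257
α = (4/3)·(1 − 4.9733/10.4257) = 0.697

Cronbach's alpha = 0.697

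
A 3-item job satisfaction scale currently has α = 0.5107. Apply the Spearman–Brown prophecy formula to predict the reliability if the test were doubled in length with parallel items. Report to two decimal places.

predicted reliability = 0.68

Length factor m = 2
α' = m·α / (1 + (m−1)·α)
   = 2 × 0.5107 / (1 + (2 − 1) × 0.5107)
   = 1.0214 / 1.5107 = 0.68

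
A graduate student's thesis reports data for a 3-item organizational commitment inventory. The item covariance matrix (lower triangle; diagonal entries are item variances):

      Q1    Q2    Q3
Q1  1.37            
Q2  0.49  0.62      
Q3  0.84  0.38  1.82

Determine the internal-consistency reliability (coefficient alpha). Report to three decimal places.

Σσᵢ² = 1.37 + 0.62 + 1.82 = 3.81
Sum of off-diagonal covariances = 1.71
σ²_T = 3.81 + 2 × 1.71 = 7.23
α = (k/(k−1))·(1 − Σσᵢ²/σ²_T) = (3/2)·(1 − 3.81/7.23) = 0.710

coefficient alpha = 0.710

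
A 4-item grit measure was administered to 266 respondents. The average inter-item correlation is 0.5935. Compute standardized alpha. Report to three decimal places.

Standardized α = k·r̄ / (1 + (k−1)·r̄) = 4 × 0.5935 / (1 + 3 × 0.5935)
  = 2.3740 / 2.7805 = 0.854

α = 0.854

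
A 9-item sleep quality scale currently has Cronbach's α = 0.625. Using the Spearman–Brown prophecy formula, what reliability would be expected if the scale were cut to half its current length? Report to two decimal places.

predicted reliability = 0.45

Length factor m = 1/2
α' = m·α / (1 − (1−m)·α)
   = 1/2 × 0.625 / (1 − (1 − 1/2) × 0.625)
   = 0.3125 / 0.6875 = 0.45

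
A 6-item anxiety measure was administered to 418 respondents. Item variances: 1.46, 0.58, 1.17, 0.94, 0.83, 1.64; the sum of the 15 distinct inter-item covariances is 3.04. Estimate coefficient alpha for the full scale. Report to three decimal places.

coefficient alpha = 0.574

ΣVar(i) = 1.46 + 0.58 + 1.17 + 0.94 + 0.83 + 1.64 = 6.62
Sum of distinct covariances = 3.04
Var(T) = ΣVar(i) + 2·Σcov = 6.62 + 2 × 3.04 = 12.70
α = (6/5)·(1 − 6.62/12.70) = 0.574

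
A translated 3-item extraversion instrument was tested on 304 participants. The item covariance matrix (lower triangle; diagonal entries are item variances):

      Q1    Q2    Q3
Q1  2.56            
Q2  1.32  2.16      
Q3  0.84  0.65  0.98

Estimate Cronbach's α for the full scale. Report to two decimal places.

Cronbach's α = 0.74

Σσ²ᵢ = 2.56 + 2.16 + 0.98 = 5.70
Sum of off-diagonal covariances = 2.81
σ²_total = 5.70 + 2 × 2.81 = 11.32
α = (k/(k−1))·(1 − Σσ²ᵢ/σ²_total) = (3/2)·(1 − 5.70/11.32) = 0.74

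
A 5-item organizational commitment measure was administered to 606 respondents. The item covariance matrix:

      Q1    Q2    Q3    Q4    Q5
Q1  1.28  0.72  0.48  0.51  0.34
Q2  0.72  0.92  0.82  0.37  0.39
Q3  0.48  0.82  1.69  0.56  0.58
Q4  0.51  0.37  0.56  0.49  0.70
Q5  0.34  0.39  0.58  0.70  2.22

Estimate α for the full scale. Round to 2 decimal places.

α = 0.78

Σσ²ᵢ = 1.28 + 0.92 + 1.69 + 0.49 + 2.22 = 6.60
Σ_{i<j} σ_ij = 5.47
σ²_T = 6.60 + 2 × 5.47 = 17.54
α = (k/(k−1))·(1 − Σσ²ᵢ/σ²_T) = (5/4)·(1 − 6.60/17.54) = 0.78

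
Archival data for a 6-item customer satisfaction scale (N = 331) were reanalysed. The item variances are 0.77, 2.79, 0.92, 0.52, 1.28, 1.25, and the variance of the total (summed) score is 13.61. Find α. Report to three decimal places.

α = 0.536

sum of item variances = 0.77 + 2.79 + 0.92 + 0.52 + 1.28 + 1.25 = 7.53
α = (k/(k−1))·(1 − sum of item variances/σ²_T) = (6/5)·(1 − 7.53/13.61) = 0.536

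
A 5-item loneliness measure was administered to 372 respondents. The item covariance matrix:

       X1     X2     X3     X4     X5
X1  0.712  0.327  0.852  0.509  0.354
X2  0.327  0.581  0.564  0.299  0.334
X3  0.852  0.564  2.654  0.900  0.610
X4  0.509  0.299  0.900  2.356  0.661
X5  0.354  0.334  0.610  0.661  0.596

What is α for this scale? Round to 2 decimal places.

α = 0.76

Σσᵢ² = 0.712 + 0.581 + 2.654 + 2.356 + 0.596 = 6.899
Sum of the distinct covariances = 5.410
total variance = 6.899 + 2 × 5.410 = 17.719
α = (k/(k−1))·(1 − Σσᵢ²/total variance) = (5/4)·(1 − 6.899/17.719) = 0.76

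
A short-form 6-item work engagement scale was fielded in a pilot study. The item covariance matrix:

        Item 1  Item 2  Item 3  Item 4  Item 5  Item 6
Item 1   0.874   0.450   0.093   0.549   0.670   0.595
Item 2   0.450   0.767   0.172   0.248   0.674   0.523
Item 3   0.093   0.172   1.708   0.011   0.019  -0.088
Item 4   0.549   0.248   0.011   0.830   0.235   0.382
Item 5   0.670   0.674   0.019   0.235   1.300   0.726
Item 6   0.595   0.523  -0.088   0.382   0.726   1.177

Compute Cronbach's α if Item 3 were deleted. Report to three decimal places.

Remaining items: Item 1, Item 2, Item 4, Item 5, Item 6 (k = 5).
ΣVar(i) = 0.874 + 0.767 + 0.830 + 1.300 + 1.177 = 4.948
total variance = 4.948 + 2 × 5.052 = 15.052
α (item deleted) = (5/4)·(1 − 4.948/15.052) = 0.839

Cronbach's α = 0.839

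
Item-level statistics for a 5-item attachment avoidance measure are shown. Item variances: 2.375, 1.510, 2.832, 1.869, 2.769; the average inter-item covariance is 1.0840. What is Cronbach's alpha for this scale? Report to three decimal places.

Cronbach's alpha = 0.820

ΣVar(i) = 2.375 + 1.510 + 2.832 + 1.869 + 2.769 = 11.355
Sum of the 10 distinct covariances = 10 × 1.0840 = 10.8400
σ²_total = ΣVar(i) + 2·Σcov = 11.355 + 2 × 10.8400 = 33.0350
α = (5/4)·(1 − 11.355/33.0350) = 0.820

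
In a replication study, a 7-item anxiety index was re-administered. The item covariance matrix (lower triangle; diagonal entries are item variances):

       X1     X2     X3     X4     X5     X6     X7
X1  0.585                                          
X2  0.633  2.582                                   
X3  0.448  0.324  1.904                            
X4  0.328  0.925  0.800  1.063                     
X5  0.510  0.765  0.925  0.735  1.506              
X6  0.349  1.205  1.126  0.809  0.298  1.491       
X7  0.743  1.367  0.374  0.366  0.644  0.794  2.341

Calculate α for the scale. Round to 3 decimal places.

Σσᵢ² = 0.585 + 2.582 + 1.904 + 1.063 + 1.506 + 1.491 + 2.341 = 11.472
Sum of the distinct covariances = 14.468
Var(T) = 11.472 + 2 × 14.468 = 40.408
α = (k/(k−1))·(1 − Σσᵢ²/Var(T)) = (7/6)·(1 − 11.472/40.408) = 0.835

α = 0.835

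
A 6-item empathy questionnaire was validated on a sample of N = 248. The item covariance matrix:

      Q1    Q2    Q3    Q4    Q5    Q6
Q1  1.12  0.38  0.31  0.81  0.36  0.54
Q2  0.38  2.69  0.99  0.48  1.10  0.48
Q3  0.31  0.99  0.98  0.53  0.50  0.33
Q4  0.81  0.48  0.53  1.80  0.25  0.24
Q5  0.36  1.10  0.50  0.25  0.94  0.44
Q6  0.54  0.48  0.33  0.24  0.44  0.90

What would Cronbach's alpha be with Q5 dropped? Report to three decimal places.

Remaining items: Q1, Q2, Q3, Q4, Q6 (k = 5).
Σσᵢ² = 1.12 + 2.69 + 0.98 + 1.80 + 0.90 = 7.49
Var(T) = 7.49 + 2 × 5.09 = 17.67
α (item deleted) = (5/4)·(1 − 7.49/17.67) = 0.720

Cronbach's alpha = 0.720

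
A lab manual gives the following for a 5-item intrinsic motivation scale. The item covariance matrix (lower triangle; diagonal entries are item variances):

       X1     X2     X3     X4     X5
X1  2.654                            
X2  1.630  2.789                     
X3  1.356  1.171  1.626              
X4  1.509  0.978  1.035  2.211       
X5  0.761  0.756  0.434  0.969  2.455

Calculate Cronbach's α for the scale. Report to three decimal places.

Σσ²ᵢ = 2.654 + 2.789 + 1.626 + 2.211 + 2.455 = 11.735
Sum of off-diagonal covariances = 10.599
σ²_T = 11.735 + 2 × 10.599 = 32.933
α = (k/(k−1))·(1 − Σσ²ᵢ/σ²_T) = (5/4)·(1 − 11.735/32.933) = 0.805

α = 0.805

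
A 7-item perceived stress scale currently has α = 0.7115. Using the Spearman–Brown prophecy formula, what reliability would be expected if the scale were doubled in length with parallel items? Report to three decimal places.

Length factor m = 2
α' = m·α / (1 + (m−1)·α)
   = 2 × 0.7115 / (1 + (2 − 1) × 0.7115)
   = 1.4230 / 1.7115 = 0.831

predicted reliability = 0.831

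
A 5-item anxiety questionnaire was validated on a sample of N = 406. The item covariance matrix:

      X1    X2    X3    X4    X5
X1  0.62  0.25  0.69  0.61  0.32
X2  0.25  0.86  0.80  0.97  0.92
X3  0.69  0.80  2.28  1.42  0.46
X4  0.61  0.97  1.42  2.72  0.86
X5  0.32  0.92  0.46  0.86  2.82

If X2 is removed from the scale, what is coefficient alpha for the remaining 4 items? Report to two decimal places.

α = 0.68

Remaining items: X1, X3, X4, X5 (k = 4).
ΣVar(i) = 0.62 + 2.28 + 2.72 + 2.82 = 8.44
σ²_T = 8.44 + 2 × 4.36 = 17.16
α (item deleted) = (4/3)·(1 − 8.44/17.16) = 0.68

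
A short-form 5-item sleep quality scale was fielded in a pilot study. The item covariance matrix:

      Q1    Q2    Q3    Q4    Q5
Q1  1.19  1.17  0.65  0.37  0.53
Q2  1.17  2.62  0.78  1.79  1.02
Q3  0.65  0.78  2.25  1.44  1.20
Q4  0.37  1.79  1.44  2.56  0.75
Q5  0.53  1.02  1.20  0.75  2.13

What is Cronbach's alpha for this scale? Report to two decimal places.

sum of item variances = 1.19 + 2.62 + 2.25 + 2.56 + 2.13 = 10.75
Σ_{i<j} σ_ij = 9.70
σ²_T = 10.75 + 2 × 9.70 = 30.15
α = (k/(k−1))·(1 − sum of item variances/σ²_T) = (5/4)·(1 − 10.75/30.15) = 0.80

α = 0.80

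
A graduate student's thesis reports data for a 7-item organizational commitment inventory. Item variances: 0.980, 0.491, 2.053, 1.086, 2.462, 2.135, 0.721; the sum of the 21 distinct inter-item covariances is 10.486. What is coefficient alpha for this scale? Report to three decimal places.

coefficient alpha = 0.792

ΣVar(i) = 0.980 + 0.491 + 2.053 + 1.086 + 2.462 + 2.135 + 0.721 = 9.928
Sum of distinct covariances = 10.486
σ²_total = ΣVar(i) + 2·Σcov = 9.928 + 2 × 10.486 = 30.900
α = (7/6)·(1 − 9.928/30.900) = 0.792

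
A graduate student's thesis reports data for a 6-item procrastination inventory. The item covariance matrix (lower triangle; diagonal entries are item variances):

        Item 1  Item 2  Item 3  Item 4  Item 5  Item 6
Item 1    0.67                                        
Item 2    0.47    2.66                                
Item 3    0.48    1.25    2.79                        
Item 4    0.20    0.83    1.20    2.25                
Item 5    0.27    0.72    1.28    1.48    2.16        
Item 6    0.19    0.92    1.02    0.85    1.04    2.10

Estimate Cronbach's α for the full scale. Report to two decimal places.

α = 0.79

Σσ²ᵢ = 0.67 + 2.66 + 2.79 + 2.25 + 2.16 + 2.10 = 12.63
Σ_{i<j} σ_ij = 12.20
total variance = 12.63 + 2 × 12.20 = 37.03
α = (k/(k−1))·(1 − Σσ²ᵢ/total variance) = (6/5)·(1 − 12.63/37.03) = 0.79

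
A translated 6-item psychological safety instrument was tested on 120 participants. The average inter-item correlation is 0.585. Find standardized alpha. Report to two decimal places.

standardized alpha = 0.89

Standardized α = k·r̄ / (1 + (k−1)·r̄) = 6 × 0.585 / (1 + 5 × 0.585)
  = 3.5100 / 3.9250 = 0.89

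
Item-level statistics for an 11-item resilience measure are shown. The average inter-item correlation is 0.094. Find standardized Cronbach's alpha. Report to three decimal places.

Standardized α = k·r̄ / (1 + (k−1)·r̄) = 11 × 0.094 / (1 + 10 × 0.094)
  = 1.0340 / 1.9400 = 0.533

α = 0.533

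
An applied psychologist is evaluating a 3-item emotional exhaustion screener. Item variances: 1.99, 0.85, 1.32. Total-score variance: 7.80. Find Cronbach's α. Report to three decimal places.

Cronbach's α = 0.700

Σσᵢ² = 1.99 + 0.85 + 1.32 = 4.16
α = (k/(k−1))·(1 − Σσᵢ²/Var(T)) = (3/2)·(1 − 4.16/7.80) = 0.700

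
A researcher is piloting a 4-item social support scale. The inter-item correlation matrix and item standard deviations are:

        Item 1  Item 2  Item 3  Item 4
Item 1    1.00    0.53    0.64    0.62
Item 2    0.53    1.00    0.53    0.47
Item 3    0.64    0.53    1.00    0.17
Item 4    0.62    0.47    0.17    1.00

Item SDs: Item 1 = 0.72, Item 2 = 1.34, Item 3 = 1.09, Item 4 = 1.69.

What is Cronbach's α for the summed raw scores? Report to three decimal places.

Cronbach's α = 0.736

Σσ²ᵢ = 0.72² + 1.34² + 1.09² + 1.69² = 6.3582
Covariances σ_ij = r_ij · s_i · s_j:
  σ(Item 1,Item 2) = 0.53 × 0.72 × 1.34 = 0.5113
  σ(Item 1,Item 3) = 0.64 × 0.72 × 1.09 = 0.5023
  σ(Item 1,Item 4) = 0.62 × 0.72 × 1.69 = 0.7544
  σ(Item 2,Item 3) = 0.53 × 1.34 × 1.09 = 0.7741
  σ(Item 2,Item 4) = 0.47 × 1.34 × 1.69 = 1.0644
  σ(Item 3,Item 4) = 0.17 × 1.09 × 1.69 = 0.3132
σ²_T = Σσ²ᵢ + 2·Σσ_ij = 6.3582 + 2 × 3.9197 = 14.1976
α = (4/3)·(1 − 6.3582/14.1976) = 0.736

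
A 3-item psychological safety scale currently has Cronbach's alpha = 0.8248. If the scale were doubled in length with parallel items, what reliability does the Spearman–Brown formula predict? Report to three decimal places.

Length factor m = 2
α' = m·α / (1 + (m−1)·α)
   = 2 × 0.8248 / (1 + (2 − 1) × 0.8248)
   = 1.6496 / 1.8248 = 0.904

predicted reliability = 0.904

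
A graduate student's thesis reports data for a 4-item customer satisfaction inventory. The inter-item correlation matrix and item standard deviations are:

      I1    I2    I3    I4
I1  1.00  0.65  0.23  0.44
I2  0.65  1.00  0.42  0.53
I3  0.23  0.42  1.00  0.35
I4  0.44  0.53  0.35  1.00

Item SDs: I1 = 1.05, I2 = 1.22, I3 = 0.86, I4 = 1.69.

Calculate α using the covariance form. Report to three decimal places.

α = 0.740

Σσ²ᵢ = 1.05² + 1.22² + 0.86² + 1.69² = 6.1866
Covariances σ_ij = r_ij · s_i · s_j:
  σ(I1,I2) = 0.65 × 1.05 × 1.22 = 0.8327
  σ(I1,I3) = 0.23 × 1.05 × 0.86 = 0.2077
  σ(I1,I4) = 0.44 × 1.05 × 1.69 = 0.7808
  σ(I2,I3) = 0.42 × 1.22 × 0.86 = 0.4407
  σ(I2,I4) = 0.53 × 1.22 × 1.69 = 1.0928
  σ(I3,I4) = 0.35 × 0.86 × 1.69 = 0.5087
σ²_T = Σσ²ᵢ + 2·Σσ_ij = 6.1866 + 2 × 3.8634 = 13.9134
α = (4/3)·(1 − 6.1866/13.9134) = 0.740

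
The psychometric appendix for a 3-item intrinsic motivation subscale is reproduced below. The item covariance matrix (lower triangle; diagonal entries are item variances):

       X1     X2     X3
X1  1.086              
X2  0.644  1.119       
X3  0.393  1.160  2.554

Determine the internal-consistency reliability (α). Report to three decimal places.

α = 0.720

sum of item variances = 1.086 + 1.119 + 2.554 = 4.759
Sum of off-diagonal covariances = 2.197
σ²_total = 4.759 + 2 × 2.197 = 9.153
α = (k/(k−1))·(1 − sum of item variances/σ²_total) = (3/2)·(1 − 4.759/9.153) = 0.720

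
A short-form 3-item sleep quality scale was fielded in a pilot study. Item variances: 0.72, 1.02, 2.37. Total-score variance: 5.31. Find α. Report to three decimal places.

α = 0.339

sum of item variances = 0.72 + 1.02 + 2.37 = 4.11
α = (k/(k−1))·(1 − sum of item variances/σ²_total) = (3/2)·(1 − 4.11/5.31) = 0.339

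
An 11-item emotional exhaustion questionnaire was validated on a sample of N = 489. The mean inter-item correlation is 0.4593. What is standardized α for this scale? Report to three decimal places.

Standardized α = k·r̄ / (1 + (k−1)·r̄) = 11 × 0.4593 / (1 + 10 × 0.4593)
  = 5.0523 / 5.5930 = 0.903

α = 0.903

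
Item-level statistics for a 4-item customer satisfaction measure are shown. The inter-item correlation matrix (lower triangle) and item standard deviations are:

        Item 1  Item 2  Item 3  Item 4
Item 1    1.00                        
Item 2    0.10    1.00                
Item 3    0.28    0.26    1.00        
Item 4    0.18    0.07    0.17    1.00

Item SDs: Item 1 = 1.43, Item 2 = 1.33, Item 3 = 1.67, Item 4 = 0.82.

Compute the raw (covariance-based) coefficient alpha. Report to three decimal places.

Σσ²ᵢ = 1.43² + 1.33² + 1.67² + 0.82² = 7.2751
Covariances σ_ij = r_ij · s_i · s_j:
  σ(Item 1,Item 2) = 0.10 × 1.43 × 1.33 = 0.1902
  σ(Item 1,Item 3) = 0.28 × 1.43 × 1.67 = 0.6687
  σ(Item 1,Item 4) = 0.18 × 1.43 × 0.82 = 0.2111
  σ(Item 2,Item 3) = 0.26 × 1.33 × 1.67 = 0.5775
  σ(Item 2,Item 4) = 0.07 × 1.33 × 0.82 = 0.0763
  σ(Item 3,Item 4) = 0.17 × 1.67 × 0.82 = 0.2328
σ²_T = Σσ²ᵢ + 2·Σσ_ij = 7.2751 + 2 × 1.9566 = 11.1883
α = (4/3)·(1 − 7.2751/11.1883) = 0.466

coefficient alpha = 0.466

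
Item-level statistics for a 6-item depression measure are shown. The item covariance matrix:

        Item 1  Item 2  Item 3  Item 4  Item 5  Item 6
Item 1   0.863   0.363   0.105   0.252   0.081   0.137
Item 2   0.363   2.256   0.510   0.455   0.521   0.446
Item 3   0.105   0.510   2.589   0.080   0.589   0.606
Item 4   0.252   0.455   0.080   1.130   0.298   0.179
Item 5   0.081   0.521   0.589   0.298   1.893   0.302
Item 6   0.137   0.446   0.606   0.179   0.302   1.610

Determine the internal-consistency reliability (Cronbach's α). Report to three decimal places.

ΣVar(i) = 0.863 + 2.256 + 2.589 + 1.130 + 1.893 + 1.610 = 10.341
Σ_{i<j} σ_ij = 4.924
total variance = 10.341 + 2 × 4.924 = 20.189
α = (k/(k−1))·(1 − ΣVar(i)/total variance) = (6/5)·(1 − 10.341/20.189) = 0.585

α = 0.585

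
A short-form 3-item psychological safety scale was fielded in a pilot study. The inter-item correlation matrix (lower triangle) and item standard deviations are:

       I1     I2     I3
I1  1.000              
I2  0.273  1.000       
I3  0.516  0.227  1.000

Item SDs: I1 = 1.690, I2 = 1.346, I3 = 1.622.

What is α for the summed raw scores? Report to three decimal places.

α = 0.614

Σσ²ᵢ = 1.690² + 1.346² + 1.622² = 7.2987
Covariances σ_ij = r_ij · s_i · s_j:
  σ(I1,I2) = 0.273 × 1.690 × 1.346 = 0.6210
  σ(I1,I3) = 0.516 × 1.690 × 1.622 = 1.4144
  σ(I2,I3) = 0.227 × 1.346 × 1.622 = 0.4956
σ²_T = Σσ²ᵢ + 2·Σσ_ij = 7.2987 + 2 × 2.5310 = 12.3607
α = (3/2)·(1 − 7.2987/12.3607) = 0.614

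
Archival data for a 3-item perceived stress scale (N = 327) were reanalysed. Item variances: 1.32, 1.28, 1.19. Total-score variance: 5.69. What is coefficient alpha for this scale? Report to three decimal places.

sum of item variances = 1.32 + 1.28 + 1.19 = 3.79
α = (k/(k−1))·(1 − sum of item variances/σ²_T) = (3/2)·(1 − 3.79/5.69) = 0.501

α = 0.501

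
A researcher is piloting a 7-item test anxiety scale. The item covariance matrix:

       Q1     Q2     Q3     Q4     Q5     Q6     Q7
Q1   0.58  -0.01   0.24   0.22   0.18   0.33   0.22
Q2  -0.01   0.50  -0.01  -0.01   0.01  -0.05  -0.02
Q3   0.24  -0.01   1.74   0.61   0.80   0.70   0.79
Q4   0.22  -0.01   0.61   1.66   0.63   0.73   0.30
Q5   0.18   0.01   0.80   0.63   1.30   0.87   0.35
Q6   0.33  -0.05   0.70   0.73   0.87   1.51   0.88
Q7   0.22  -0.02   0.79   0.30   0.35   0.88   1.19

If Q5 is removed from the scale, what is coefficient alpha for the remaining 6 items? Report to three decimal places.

α = 0.694

Remaining items: Q1, Q2, Q3, Q4, Q6, Q7 (k = 6).
Σσ²ᵢ = 0.58 + 0.50 + 1.74 + 1.66 + 1.51 + 1.19 = 7.18
total variance = 7.18 + 2 × 4.92 = 17.02
α (item deleted) = (6/5)·(1 − 7.18/17.02) = 0.694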